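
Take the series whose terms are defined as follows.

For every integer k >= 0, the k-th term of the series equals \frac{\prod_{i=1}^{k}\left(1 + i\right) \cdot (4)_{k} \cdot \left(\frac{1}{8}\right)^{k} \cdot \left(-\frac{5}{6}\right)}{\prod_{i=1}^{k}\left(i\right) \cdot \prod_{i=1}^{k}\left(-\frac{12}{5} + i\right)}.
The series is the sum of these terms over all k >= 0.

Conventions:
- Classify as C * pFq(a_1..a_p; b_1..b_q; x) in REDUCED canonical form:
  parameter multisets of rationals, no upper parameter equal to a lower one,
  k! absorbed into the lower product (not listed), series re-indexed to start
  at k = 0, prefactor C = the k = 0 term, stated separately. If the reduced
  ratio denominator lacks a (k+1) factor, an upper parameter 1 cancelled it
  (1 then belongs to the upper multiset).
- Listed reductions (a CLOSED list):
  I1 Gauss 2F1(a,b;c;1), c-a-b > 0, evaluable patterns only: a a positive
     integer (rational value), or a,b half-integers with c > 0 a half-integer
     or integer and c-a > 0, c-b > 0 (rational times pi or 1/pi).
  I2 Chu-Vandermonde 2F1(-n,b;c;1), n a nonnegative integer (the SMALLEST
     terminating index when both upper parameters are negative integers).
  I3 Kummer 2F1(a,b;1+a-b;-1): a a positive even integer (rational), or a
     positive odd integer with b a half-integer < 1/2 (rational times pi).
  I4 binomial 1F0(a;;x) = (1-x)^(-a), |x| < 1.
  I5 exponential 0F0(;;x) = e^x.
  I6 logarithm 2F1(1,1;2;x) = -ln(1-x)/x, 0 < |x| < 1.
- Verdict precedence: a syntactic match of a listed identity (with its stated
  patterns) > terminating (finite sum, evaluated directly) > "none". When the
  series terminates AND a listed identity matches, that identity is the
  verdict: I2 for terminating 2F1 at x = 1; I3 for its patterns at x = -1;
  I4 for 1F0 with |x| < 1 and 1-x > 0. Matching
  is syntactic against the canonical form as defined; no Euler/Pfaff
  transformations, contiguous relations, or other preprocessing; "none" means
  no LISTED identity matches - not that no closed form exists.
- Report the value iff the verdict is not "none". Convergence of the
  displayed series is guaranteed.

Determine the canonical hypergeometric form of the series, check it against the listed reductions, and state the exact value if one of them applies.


With C = -\frac{5}{6}: the canonical form is 2F1(2, 4; -\frac{7}{5}; \frac{1}{8}). Verdict: none. Every listed pattern misses the 2F1 form at \frac{1}{8}, upper {2, 4}.

Key observation: from the first term -\frac{5}{6}: the running product (prefactor -5/6) telescopes to a rising factorial.
Step ratio: r(k) = \frac{1}{8} * (k+2) (k+4) / [(k-\frac{7}{5}) (k+1)] - rational in k. x = \frac{1}{8}; t_0 = -\frac{5}{6}; negate the roots.


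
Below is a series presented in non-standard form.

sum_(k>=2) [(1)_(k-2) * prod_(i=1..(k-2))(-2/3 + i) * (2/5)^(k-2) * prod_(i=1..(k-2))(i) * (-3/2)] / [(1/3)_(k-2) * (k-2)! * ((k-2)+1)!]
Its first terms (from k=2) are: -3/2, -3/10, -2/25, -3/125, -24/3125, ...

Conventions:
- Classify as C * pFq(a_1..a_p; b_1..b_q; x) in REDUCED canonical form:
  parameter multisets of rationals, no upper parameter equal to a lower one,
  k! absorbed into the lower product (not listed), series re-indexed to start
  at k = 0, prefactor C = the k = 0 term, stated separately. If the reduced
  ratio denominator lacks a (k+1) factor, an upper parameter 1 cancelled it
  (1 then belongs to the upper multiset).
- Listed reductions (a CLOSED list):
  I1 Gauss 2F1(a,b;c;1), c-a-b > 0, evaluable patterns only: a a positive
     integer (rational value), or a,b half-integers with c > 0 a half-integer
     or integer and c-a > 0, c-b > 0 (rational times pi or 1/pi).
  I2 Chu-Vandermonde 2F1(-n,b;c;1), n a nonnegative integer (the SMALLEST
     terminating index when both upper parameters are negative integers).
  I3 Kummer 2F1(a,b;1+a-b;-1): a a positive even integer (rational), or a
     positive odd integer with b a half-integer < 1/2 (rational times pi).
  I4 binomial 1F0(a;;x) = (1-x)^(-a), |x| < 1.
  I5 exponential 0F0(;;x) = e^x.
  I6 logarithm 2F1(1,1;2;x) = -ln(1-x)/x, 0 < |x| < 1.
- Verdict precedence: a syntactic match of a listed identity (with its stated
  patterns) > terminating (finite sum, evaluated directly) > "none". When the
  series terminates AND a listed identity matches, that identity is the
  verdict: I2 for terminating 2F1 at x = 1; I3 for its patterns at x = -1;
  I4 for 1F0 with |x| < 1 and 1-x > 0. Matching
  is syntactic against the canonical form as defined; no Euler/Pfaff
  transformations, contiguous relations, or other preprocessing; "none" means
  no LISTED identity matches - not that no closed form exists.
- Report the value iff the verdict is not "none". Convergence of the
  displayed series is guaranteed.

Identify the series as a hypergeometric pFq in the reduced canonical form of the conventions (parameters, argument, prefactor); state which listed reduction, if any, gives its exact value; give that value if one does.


The series (x = 2/5) is 2F1: upper {1, 1}, lower {2}, prefactor -3/2. Verdict: this is logarithm (I6) (the logarithm: parameters (1,1;2), x = 2/5). Its exact value is (15/4) * ln(3/5).

The tell: x = (2/5) and the running product (C = -3/2) telescopes to a rising factorial.
Ratio: r(k) = (2/5) * (k+1) (k+1) / [(k+2) (k+1)] ; factor over Q: parameters, x = (2/5), and C = -3/2.


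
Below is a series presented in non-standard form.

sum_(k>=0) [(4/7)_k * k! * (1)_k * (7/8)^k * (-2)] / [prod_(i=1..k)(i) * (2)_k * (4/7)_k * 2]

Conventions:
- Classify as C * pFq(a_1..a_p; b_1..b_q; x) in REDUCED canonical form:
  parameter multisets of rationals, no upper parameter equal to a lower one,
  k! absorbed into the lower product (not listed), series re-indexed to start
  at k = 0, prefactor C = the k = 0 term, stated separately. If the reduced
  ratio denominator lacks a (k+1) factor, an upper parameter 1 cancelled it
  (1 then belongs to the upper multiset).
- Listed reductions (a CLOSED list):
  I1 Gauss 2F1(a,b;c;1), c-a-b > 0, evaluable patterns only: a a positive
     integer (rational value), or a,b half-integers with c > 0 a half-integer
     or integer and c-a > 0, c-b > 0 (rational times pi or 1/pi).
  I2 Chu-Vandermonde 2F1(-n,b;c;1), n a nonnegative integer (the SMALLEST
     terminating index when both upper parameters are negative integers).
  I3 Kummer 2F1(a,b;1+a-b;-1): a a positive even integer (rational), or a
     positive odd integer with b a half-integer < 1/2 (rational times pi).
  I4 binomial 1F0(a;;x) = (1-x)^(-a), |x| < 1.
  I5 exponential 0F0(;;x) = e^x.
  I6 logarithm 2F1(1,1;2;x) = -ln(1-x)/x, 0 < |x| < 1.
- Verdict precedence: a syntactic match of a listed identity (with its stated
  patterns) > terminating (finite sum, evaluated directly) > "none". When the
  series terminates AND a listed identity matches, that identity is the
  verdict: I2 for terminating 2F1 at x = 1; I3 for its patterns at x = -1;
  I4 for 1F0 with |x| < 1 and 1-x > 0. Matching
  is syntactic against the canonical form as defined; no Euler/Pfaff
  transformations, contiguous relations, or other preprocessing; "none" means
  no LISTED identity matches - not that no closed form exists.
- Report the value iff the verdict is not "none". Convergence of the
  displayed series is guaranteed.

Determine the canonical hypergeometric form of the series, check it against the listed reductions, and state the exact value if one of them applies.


Reduced: x = 7/8, 2F1, upper = {1, 1}, lower = {2}, C = -1. Verdict: the logarithmic series (I6) applies (the logarithm: parameters (1,1;2), x = 7/8). Its exact value is (8/7) * ln(1/8).

The tell: t_0 being -1, the parameter 4/7 appears in both the upper and lower lists and cancels.
Ratio: r(k) = (7/8) * (k+1) (k+1) / [(k+2) (k+1)] ; factor over Q: parameters, x = (7/8), and C = -1.


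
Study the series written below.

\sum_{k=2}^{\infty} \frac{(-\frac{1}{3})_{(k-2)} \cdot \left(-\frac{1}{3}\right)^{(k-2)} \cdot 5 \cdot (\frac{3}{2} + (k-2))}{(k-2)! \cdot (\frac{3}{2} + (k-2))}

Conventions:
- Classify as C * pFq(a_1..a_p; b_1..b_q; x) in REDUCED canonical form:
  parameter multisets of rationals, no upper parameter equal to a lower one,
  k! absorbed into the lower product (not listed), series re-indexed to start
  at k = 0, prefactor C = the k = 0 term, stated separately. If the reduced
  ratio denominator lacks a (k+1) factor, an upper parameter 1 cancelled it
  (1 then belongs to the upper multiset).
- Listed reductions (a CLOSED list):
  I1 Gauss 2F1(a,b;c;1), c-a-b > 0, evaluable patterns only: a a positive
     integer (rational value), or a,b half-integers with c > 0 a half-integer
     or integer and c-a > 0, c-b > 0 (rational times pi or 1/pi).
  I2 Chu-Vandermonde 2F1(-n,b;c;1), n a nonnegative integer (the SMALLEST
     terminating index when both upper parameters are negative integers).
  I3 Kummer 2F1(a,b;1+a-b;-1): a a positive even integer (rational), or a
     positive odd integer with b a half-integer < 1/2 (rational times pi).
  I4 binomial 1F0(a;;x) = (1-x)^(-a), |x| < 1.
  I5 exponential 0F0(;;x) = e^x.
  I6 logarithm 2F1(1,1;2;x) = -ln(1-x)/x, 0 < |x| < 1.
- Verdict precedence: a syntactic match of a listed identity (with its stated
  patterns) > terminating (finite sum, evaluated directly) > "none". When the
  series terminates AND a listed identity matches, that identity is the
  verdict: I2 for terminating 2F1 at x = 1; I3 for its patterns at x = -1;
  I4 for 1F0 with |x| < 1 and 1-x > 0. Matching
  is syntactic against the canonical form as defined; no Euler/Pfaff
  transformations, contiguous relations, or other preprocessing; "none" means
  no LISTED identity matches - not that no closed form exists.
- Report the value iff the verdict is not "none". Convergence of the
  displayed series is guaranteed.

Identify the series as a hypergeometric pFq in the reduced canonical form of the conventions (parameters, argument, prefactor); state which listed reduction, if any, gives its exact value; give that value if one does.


With C = 5: the canonical form is 1F0(-\frac{1}{3}; -; -\frac{1}{3}). Verdict at x = -\frac{1}{3}: binomial (I4) matches (the 1F0 binomial series: exponent 1/3, x = -\frac{1}{3}). Hence: 5 \cdot \left(\frac{4}{3}\right)^{\frac{1}{3}}.

First insight: t_0 = 5 here, and the factor k + 3/2 cancels (top and bottom), leaving prefactor 5.
Ratio: r(k) = -\frac{1}{3} * (k-\frac{1}{3}) / [(k+1)] - poly over poly, x = -\frac{1}{3} from leading terms; C = 5 at k = 0.


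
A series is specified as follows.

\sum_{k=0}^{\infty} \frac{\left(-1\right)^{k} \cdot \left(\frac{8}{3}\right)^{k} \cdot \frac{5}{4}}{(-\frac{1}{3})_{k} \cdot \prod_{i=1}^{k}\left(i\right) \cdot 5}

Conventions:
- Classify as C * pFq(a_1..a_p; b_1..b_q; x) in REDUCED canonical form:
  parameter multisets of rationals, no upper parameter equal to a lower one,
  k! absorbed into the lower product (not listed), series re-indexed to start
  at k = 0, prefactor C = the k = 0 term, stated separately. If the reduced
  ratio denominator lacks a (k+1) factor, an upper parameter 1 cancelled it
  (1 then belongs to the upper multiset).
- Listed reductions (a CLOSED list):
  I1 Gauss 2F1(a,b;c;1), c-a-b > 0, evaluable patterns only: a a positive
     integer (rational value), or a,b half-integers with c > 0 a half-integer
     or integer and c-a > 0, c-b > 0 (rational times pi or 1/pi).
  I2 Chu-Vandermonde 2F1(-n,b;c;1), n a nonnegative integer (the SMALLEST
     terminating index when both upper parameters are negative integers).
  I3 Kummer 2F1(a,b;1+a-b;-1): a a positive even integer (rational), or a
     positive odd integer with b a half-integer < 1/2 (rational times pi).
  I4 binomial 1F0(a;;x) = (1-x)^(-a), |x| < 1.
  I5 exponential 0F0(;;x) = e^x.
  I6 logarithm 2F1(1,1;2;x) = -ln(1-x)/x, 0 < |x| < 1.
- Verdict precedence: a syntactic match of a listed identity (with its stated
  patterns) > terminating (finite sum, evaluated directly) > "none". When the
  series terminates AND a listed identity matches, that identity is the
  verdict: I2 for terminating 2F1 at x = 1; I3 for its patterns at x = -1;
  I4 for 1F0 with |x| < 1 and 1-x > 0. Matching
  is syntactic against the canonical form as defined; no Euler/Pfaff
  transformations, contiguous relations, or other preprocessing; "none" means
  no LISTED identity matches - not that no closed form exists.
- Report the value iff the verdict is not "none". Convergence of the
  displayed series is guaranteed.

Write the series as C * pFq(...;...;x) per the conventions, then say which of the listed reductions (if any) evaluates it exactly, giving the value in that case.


x = -\frac{8}{3} here; the reduced form reads 0F1, upper {-}, lower {-\frac{1}{3}}, C = \frac{1}{4}. Verdict: none - this 0F1 at x = -\frac{8}{3} matches no listed pattern, and upper {-} holds no stopper.

Key step: with t_0 = \frac{1}{4}, the constant factors (C = 1/4) combine into one prefactor.
Ratio: r(k) = -\frac{8}{3} * 1 / [(k-\frac{1}{3}) (k+1)] - rational in k. x = -\frac{8}{3}; t_0 = \frac{1}{4}; negate the roots.


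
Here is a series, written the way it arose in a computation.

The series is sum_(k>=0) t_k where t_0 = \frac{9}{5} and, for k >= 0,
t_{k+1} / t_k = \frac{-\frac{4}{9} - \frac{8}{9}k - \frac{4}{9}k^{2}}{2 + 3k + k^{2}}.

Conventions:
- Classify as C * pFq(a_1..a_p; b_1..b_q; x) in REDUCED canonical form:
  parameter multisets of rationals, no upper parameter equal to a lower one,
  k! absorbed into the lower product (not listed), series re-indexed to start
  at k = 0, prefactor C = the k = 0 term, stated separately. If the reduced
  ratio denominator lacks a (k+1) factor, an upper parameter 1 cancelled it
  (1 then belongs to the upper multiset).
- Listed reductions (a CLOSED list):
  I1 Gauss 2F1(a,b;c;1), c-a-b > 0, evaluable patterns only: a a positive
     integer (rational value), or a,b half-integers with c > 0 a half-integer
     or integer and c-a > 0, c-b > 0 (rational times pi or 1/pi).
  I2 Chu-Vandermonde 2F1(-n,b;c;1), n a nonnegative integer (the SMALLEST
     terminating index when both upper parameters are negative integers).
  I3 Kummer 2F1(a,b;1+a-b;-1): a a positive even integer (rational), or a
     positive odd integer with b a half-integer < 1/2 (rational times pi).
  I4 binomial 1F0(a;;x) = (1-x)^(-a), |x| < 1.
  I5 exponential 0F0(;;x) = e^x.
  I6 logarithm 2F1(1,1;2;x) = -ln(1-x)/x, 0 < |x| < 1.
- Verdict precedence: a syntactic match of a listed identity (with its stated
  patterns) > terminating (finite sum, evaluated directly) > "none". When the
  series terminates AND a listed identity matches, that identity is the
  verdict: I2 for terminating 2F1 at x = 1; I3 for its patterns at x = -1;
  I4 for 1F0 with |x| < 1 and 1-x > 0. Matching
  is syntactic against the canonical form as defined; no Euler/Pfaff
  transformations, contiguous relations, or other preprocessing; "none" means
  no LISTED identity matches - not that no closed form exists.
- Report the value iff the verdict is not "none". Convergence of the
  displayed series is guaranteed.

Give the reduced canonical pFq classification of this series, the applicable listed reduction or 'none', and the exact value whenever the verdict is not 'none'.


Classification (C = \frac{9}{5}): 2F1 with upper {1, 1}, lower {2}, argument x = -\frac{4}{9}. Verdict: this is logarithm (I6) (the logarithm: parameters (1,1;2), x = -\frac{4}{9}). Exact value: \frac{81}{20} \cdot \ln\left(\frac{13}{9}\right).

Key observation: x = -\frac{4}{9} and roots of the ratio polynomials (C = 9/5, x = -4/9) are the negated parameters.
Step ratio: r(k) = -\frac{4}{9} * (k+1) (k+1) / [(k+2) (k+1)] - rational; roots negated = parameters, x = -\frac{4}{9}, C = \frac{9}{5}.


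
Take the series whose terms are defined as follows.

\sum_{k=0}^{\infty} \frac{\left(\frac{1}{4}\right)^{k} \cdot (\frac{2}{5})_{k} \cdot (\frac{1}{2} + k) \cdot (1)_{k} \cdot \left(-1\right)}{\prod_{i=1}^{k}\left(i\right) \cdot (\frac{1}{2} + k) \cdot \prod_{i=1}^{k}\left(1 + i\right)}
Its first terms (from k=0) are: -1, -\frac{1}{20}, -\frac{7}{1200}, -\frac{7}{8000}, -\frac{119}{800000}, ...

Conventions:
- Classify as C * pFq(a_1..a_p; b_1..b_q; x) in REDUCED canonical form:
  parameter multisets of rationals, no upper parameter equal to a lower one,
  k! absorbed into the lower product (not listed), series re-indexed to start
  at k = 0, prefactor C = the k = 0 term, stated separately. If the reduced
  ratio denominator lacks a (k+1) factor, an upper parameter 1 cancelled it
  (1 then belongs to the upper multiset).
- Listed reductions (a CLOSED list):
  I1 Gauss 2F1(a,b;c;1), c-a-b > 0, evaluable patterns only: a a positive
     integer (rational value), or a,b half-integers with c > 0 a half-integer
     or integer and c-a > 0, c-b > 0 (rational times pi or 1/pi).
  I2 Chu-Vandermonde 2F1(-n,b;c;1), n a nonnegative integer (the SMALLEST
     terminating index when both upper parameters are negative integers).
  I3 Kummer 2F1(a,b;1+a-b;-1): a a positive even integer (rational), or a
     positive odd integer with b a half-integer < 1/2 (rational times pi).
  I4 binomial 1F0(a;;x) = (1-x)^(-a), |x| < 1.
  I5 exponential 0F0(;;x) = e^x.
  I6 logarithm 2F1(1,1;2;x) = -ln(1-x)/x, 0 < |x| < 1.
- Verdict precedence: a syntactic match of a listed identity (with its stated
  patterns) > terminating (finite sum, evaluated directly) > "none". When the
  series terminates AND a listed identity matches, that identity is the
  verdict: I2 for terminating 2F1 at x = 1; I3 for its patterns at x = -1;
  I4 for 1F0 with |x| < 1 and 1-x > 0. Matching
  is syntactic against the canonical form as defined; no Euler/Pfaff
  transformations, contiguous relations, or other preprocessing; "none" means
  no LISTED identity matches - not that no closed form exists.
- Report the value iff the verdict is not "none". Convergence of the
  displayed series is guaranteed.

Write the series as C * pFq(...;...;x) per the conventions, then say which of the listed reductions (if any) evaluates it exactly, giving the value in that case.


x = \frac{1}{4} here; the reduced form reads 2F1, upper {\frac{2}{5}, 1}, lower {2}, C = -1. Verdict: none. Every listed pattern misses the 2F1 form at \frac{1}{4}, upper {\frac{2}{5}, 1}.

First insight: x = \frac{1}{4} and striking the common factor k + 1/2 reduces the term (C = -1).
Adjacent-term ratio: r(k) = \frac{1}{4} * (k+\frac{2}{5}) (k+1) / [(k+2) (k+1)] - poly over poly, x = \frac{1}{4} from leading terms; C = -1 at k = 0.


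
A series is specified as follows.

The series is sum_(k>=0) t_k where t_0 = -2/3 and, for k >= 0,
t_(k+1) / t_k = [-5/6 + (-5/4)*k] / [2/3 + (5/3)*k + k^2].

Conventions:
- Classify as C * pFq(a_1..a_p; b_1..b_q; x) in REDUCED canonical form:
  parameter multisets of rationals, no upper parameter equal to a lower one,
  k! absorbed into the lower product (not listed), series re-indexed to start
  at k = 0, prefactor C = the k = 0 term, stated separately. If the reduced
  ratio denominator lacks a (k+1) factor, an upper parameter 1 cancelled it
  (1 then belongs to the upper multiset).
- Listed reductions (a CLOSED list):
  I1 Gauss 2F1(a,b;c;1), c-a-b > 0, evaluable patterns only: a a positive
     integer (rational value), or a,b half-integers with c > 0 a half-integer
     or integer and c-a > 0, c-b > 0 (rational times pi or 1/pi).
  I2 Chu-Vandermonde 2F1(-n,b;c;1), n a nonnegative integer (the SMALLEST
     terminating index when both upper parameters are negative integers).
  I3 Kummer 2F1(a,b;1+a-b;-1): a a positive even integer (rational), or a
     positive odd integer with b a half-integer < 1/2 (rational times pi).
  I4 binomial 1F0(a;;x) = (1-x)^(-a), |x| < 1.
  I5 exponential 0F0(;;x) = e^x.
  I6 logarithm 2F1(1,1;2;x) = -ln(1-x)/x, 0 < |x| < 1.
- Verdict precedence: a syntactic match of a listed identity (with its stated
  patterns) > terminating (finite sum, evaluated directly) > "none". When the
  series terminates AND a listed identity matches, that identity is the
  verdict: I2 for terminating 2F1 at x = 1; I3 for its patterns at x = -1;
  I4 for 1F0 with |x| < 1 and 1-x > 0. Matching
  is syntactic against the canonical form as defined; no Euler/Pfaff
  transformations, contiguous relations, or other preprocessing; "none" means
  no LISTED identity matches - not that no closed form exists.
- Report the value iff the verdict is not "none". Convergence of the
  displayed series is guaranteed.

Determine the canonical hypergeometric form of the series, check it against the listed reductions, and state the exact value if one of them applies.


With C = -2/3: the canonical form is 0F0(-; -; -5/4). Verdict: exponential (I5) applies (the 0F0 exponential series at x = -5/4). Hence: (-2/3) * e^(-5/4).

First insight: with t_0 = -2/3, factor the ratio over Q (C = -2/3, x = -5/4): negated roots = parameters.
Term ratio: r(k) = (-5/4) * 1 / [(k+1)] - poly over poly, x = (-5/4) from leading terms; C = -2/3 at k = 0.


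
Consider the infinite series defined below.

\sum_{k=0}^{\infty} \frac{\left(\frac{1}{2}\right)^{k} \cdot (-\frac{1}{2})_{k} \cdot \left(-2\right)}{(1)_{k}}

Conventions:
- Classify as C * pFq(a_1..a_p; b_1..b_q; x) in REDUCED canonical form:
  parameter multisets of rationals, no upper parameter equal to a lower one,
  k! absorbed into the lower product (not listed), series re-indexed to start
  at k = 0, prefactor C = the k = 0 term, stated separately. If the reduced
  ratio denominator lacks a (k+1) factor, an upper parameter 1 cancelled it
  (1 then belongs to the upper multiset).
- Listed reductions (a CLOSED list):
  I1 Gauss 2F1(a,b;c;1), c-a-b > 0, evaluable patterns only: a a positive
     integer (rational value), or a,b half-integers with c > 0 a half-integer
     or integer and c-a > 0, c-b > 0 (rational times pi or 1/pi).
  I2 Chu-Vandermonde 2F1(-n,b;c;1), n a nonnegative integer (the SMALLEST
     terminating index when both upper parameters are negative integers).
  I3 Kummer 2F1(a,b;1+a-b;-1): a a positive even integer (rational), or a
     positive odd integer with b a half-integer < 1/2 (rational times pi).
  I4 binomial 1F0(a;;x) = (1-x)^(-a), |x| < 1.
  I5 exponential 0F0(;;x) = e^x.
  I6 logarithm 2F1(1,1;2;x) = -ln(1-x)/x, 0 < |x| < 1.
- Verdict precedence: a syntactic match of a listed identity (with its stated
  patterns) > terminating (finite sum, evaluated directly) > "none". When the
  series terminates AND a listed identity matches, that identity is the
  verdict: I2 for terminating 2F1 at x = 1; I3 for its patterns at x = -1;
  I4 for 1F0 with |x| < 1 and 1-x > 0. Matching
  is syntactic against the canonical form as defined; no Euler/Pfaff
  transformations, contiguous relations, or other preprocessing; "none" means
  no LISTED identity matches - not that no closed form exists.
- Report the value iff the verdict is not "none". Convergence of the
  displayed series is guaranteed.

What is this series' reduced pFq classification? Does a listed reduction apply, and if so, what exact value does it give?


With C = -2: the canonical form is 1F0(-\frac{1}{2}; -; \frac{1}{2}). Verdict: the I4 binomial reduction applies (the 1F0 binomial series: exponent 1/2, x = \frac{1}{2}). Its exact value is \left(-2\right) \cdot \left(\frac{1}{2}\right)^{\frac{1}{2}}.

Key observation: with t_0 = -2, (1)_k (C = -2, x = 1/2) is k! itself.
Step ratio: r(k) = \frac{1}{2} * (k-\frac{1}{2}) / [(k+1)] - poly over poly, x = \frac{1}{2} from leading terms; C = -2 at k = 0.


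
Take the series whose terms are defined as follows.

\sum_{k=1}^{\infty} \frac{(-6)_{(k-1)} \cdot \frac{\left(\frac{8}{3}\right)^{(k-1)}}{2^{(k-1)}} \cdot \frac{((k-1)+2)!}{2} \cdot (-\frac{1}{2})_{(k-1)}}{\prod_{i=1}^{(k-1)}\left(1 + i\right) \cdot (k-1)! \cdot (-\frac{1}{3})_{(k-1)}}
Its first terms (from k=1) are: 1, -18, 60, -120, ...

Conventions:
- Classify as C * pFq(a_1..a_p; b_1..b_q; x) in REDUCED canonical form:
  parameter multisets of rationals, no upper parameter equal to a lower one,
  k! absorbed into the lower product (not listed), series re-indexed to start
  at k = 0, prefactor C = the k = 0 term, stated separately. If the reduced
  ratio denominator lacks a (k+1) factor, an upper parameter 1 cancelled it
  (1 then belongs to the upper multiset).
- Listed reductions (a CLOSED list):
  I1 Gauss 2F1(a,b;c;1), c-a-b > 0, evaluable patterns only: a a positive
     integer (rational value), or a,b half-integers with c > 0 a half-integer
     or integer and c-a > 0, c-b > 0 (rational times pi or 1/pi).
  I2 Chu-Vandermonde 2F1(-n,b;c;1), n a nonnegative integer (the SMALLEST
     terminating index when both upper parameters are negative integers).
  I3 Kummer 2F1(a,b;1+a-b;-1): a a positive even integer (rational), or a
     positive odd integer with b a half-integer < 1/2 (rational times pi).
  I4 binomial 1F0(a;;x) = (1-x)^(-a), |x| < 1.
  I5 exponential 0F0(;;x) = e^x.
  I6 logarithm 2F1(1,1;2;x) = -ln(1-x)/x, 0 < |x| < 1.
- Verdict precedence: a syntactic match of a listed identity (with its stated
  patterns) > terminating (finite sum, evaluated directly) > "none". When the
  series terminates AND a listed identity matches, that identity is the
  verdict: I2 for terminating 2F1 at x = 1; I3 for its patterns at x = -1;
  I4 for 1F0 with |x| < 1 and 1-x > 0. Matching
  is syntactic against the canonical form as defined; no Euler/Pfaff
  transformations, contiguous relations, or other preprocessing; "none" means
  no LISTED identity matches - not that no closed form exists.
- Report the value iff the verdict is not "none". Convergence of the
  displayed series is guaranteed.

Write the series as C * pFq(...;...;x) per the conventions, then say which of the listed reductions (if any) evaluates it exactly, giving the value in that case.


This is 1 * 3F2(-6, -\frac{1}{2}, 3; -\frac{1}{3}, 2; \frac{4}{3}) in reduced canonical form. Verdict: terminating - the sum ends at index 6 because -6 is a negative integer; exact evaluation follows. Hence: -\frac{28}{11}.

The tell: x = \frac{4}{3} and the lower running product (C = 1, x = 4/3) is a rising factorial.
Adjacent-term ratio: r(k) = \frac{4}{3} * (k-6) (k-\frac{1}{2}) (k+3) / [(k-\frac{1}{3}) (k+2) (k+1)] - rational in k. x = \frac{4}{3}; t_0 = 1; negate the roots.


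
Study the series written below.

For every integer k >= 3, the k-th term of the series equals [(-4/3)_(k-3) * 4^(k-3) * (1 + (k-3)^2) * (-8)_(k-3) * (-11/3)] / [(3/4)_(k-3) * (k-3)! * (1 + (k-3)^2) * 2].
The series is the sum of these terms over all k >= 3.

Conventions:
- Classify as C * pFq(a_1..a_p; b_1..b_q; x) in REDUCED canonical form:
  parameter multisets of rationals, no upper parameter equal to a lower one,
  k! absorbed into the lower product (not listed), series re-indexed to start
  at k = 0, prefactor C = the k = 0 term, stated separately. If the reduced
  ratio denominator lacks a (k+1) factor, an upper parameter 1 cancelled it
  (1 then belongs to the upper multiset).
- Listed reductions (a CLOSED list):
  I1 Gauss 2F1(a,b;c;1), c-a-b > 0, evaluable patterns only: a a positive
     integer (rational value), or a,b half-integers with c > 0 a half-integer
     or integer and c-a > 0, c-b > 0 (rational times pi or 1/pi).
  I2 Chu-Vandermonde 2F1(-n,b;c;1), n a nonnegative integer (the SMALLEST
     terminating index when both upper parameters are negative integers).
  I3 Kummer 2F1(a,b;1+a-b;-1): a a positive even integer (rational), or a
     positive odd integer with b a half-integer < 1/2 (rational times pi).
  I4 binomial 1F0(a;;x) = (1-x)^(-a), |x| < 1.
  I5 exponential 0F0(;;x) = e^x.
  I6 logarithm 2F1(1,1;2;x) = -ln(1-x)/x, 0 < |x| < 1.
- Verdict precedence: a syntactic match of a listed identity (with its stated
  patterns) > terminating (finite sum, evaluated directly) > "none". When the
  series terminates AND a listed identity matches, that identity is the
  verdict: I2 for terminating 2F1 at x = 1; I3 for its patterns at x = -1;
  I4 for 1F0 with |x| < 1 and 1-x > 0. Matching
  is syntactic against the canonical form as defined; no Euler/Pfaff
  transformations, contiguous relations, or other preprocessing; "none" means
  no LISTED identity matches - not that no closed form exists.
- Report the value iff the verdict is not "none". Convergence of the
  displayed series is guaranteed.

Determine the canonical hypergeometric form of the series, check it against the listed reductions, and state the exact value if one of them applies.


Reduced: x = 4, 2F1, upper = {-8, -4/3}, lower = {3/4}, C = -11/6. Verdict: terminating at k = 8: the factor (-8)_k kills every later term; summing the 9 survivors is exact. Sum: -33673003988891/129589762086.

Structural cue: x = 4 and the constant factors (C = -11/6) combine into one prefactor.
Step ratio: r(k) = 4 * (k-8) (k-4/3) / [(k+3/4) (k+1)] - rational in k, leading ratio 4; with t_0 = -11/6, classification follows.


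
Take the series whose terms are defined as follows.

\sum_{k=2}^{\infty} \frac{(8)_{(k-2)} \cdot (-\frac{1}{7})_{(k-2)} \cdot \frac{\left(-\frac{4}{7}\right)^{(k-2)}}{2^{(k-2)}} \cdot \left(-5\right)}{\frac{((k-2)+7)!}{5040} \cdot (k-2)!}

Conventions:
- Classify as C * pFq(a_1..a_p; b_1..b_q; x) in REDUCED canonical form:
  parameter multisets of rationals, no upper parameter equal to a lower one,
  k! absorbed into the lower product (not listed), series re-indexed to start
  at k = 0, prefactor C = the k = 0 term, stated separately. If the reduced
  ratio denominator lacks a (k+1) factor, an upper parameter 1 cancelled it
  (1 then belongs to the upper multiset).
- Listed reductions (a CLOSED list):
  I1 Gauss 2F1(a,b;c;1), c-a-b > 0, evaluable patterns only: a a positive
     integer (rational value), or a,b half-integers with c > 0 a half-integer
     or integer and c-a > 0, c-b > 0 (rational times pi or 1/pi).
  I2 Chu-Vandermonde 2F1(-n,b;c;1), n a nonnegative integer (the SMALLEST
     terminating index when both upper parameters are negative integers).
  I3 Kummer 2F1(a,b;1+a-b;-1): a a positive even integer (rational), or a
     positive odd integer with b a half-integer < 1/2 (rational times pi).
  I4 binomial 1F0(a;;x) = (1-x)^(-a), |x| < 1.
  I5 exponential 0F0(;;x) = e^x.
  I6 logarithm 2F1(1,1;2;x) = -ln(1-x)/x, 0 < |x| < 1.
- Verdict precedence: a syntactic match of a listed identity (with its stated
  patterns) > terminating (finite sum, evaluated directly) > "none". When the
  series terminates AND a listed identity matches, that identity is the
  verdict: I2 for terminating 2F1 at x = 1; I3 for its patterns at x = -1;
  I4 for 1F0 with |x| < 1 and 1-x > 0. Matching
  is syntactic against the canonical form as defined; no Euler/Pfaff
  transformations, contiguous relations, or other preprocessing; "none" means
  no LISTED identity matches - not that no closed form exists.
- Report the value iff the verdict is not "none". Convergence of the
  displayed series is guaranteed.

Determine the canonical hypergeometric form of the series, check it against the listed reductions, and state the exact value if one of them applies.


With C = -5: the canonical form is 1F0(-\frac{1}{7}; -; -\frac{2}{7}). Verdict at x = -\frac{2}{7}: the I4 binomial reduction matches (the 1F0 binomial series: exponent 1/7, x = -\frac{2}{7}). Its exact value is \left(-5\right) \cdot \left(\frac{9}{7}\right)^{\frac{1}{7}}.

First insight: with t_0 = -5, the parameter 8 appears in both the upper and lower lists and cancels.
Step ratio: r(k) = -\frac{2}{7} * (k-\frac{1}{7}) / [(k+1)] ; factor over Q: parameters, x = -\frac{2}{7}, and C = -5.


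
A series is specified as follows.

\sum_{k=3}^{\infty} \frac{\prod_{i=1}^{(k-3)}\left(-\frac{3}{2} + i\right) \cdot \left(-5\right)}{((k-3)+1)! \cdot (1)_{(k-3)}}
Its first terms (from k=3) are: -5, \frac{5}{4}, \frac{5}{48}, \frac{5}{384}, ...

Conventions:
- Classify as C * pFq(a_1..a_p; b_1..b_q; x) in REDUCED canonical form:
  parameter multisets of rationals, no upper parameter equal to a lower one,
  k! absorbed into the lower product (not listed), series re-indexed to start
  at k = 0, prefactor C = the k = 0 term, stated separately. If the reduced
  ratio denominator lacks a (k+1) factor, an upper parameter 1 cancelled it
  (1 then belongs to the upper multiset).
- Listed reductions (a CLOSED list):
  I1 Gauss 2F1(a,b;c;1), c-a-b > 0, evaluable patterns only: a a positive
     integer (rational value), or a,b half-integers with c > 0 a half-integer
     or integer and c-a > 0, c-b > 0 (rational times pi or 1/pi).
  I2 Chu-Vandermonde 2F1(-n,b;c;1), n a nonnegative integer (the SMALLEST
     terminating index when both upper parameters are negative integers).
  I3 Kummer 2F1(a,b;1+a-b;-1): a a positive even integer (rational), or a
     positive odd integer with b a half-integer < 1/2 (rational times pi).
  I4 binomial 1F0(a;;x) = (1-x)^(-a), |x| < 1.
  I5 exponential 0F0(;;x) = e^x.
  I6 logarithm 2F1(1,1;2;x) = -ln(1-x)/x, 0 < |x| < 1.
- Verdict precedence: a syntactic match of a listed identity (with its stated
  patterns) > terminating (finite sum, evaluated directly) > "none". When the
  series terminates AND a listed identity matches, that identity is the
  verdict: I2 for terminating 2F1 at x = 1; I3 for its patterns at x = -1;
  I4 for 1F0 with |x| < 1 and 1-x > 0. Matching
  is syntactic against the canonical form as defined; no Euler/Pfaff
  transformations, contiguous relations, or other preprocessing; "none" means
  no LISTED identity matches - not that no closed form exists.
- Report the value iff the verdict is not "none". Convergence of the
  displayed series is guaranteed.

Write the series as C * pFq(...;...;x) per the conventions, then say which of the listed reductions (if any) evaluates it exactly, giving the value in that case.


Reduced: x = 1, 1F1, upper = {-\frac{1}{2}}, lower = {2}, C = -5. Verdict: none - at argument 1 the multisets {-\frac{1}{2}} ; {2} match no listed identity.

Key step: t_0 = -5 here, and (1)_k (C = -5) is k! itself.
Adjacent-term ratio: r(k) = 1 * (k-\frac{1}{2}) / [(k+2) (k+1)] - rational in k. x = 1; t_0 = -5; negate the roots.


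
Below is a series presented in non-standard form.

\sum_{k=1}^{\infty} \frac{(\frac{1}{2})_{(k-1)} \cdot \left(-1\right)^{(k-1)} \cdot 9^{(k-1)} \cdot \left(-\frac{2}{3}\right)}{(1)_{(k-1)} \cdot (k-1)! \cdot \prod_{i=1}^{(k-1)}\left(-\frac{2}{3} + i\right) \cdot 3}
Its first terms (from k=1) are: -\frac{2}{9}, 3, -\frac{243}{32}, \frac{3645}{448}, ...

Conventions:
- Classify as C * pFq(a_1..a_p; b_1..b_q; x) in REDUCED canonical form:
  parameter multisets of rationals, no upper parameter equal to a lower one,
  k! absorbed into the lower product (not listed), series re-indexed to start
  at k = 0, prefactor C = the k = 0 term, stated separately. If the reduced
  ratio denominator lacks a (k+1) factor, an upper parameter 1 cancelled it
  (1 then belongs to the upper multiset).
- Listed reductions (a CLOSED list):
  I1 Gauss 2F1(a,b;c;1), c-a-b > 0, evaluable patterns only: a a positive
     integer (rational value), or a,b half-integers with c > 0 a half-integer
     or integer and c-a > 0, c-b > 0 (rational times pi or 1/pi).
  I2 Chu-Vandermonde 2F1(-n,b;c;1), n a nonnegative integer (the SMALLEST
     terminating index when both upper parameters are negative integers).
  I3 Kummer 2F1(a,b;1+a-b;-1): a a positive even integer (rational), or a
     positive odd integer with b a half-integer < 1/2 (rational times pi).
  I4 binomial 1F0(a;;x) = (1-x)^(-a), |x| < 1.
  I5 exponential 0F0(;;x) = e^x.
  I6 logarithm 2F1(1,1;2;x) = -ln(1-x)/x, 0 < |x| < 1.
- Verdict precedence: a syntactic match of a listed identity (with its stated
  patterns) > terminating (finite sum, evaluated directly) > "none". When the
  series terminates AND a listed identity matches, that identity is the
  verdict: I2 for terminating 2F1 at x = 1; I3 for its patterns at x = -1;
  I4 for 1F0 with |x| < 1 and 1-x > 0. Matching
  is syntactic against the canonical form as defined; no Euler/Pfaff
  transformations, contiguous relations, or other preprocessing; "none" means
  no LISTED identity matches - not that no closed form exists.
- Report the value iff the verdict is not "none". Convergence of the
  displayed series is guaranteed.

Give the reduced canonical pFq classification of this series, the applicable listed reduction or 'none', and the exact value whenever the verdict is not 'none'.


Key step: t_0 = -\frac{2}{9} here, and the (-1)^k factor (prefactor -2/9) folds into the argument's sign.
Adjacent-term ratio: r(k) = -9 * (k+\frac{1}{2}) / [(k+\frac{1}{3}) (k+1) (k+1)] ; factor over Q: parameters, x = -9, and C = -\frac{2}{9}.

This is -\frac{2}{9} * 1F2(\frac{1}{2}; \frac{1}{3}, 1; -9) in reduced canonical form. Verdict: no listed reduction: x = -9 and upper {\frac{1}{2}} fail every I1-I6 pattern.


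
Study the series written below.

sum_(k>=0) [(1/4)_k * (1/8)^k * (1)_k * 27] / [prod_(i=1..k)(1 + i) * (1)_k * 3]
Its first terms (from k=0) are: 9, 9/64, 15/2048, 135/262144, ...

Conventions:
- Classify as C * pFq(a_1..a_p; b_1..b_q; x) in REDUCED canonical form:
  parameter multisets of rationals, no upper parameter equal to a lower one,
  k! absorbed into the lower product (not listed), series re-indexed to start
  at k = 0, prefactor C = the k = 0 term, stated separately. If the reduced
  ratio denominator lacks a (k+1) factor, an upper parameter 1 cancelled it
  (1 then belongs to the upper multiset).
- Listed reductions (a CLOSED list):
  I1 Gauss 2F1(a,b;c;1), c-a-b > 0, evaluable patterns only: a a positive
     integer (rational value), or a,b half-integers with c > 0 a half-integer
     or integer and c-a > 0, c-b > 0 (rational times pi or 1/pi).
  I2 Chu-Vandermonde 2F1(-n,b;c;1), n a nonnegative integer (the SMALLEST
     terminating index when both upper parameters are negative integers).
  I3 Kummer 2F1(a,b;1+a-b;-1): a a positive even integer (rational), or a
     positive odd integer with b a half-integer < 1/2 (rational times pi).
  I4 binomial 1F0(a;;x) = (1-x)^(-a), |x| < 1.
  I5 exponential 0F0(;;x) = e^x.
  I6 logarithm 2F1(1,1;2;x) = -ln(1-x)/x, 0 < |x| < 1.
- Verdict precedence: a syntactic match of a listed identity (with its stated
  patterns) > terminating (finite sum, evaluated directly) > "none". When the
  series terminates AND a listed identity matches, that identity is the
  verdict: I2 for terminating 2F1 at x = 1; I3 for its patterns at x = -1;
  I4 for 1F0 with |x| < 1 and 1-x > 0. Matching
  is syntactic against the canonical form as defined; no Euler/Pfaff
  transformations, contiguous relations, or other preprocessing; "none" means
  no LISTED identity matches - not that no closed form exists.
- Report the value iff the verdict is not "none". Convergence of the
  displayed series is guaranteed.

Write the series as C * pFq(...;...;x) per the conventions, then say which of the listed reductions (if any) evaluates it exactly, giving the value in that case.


Classification (C = 9): 2F1 with upper {1/4, 1}, lower {2}, argument x = 1/8. Verdict: none here - no I1-I6 shape fits x = 1/8 with lower {2}.

Key observation: from the first term 9: the constant factors (prefactor 9) combine into one prefactor.
Step ratio: r(k) = (1/8) * (k+1/4) (k+1) / [(k+2) (k+1)] - rational in k, leading ratio (1/8); with t_0 = 9, classification follows.


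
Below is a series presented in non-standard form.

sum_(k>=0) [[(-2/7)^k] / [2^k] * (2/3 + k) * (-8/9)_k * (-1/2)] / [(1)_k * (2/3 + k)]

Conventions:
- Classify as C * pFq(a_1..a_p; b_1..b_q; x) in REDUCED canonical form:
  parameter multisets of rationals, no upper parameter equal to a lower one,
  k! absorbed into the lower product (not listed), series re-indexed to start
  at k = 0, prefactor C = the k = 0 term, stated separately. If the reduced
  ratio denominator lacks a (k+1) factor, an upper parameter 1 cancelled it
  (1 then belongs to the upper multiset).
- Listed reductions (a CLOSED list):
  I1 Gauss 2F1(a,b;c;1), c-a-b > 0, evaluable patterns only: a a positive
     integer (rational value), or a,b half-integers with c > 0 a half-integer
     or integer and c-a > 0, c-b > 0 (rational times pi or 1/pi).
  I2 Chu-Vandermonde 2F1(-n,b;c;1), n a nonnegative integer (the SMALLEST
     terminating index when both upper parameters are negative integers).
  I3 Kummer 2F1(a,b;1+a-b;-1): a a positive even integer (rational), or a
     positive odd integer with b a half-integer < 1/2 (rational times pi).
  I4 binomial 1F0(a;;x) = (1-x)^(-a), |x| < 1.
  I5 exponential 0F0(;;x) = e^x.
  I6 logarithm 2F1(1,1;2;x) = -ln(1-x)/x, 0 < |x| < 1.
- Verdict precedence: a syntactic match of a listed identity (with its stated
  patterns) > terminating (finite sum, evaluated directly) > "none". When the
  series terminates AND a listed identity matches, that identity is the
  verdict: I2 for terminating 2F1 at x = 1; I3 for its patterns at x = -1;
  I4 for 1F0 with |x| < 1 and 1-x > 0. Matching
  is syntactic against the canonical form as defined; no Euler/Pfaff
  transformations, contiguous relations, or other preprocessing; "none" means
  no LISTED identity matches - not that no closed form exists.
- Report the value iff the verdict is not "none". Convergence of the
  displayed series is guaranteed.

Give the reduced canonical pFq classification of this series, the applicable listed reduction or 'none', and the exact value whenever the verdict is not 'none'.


Prefactor -1/2, argument -1/7: 1F0 with upper {-8/9} over lower {-}. Verdict: this is the I4 binomial reduction (the 1F0 binomial series: exponent 8/9, x = -1/7). Sum: (-1/2) * (8/7)^(8/9).

Key observation: x = (-1/7) and striking the common factor k + 2/3 reduces the term (C = -1/2, x = -1/7).
Term ratio: r(k) = (-1/7) * (k-8/9) / [(k+1)] - poly over poly, x = (-1/7) from leading terms; C = -1/2 at k = 0.
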